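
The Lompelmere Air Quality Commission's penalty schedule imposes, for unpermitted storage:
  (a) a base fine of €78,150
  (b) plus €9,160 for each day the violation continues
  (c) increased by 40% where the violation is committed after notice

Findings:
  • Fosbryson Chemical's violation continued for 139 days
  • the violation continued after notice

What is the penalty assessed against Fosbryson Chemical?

€1,891,946

Per-day component: 139 × €9,160 = €1,273,240
Base plus per-day: €78,150 + €1,273,240 = €1,351,390
Enhancement: 40% of €1,351,390 = €540,556
Enhanced fine: €1,351,390 + €540,556 = €1,891,946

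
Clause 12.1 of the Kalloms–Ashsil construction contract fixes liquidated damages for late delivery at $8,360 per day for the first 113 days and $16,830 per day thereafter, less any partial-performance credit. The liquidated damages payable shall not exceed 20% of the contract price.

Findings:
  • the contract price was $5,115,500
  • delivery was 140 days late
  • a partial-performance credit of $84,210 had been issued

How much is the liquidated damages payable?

$1,023,100

First 113 days: 113 × $8,360 = $944,680
Remaining days: (140 − 113) × $16,830 = $454,410
Accrued per-day damages: $944,680 + $454,410 = $1,399,090
Less partial-performance credit: $1,399,090 − $84,210 = $1,314,880
Cap: 20% of $5,115,500 = $1,023,100
Cap at $1,023,100: $1,314,880 exceeds the cap → $1,023,100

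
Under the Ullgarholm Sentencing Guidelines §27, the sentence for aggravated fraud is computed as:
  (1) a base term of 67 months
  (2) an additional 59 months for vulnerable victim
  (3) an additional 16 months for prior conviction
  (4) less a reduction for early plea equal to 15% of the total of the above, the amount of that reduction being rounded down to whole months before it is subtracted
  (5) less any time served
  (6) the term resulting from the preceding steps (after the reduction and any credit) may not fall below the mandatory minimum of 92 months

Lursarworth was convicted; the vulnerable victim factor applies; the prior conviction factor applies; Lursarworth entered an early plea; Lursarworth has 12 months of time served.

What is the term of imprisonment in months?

109 months

Vulnerable victim enhancement: +59 months
Prior conviction enhancement: +16 months
Adjusted term: 67 months + 59 months + 16 months = 142 months
Early plea reduction: 15% of 142 months = 21 months (rounded down)
After reduction: 142 − 21 = 121 months
Less time served: 121 months − 12 months = 109 months
Minimum 92 months: 109 months meets the minimum, no increase.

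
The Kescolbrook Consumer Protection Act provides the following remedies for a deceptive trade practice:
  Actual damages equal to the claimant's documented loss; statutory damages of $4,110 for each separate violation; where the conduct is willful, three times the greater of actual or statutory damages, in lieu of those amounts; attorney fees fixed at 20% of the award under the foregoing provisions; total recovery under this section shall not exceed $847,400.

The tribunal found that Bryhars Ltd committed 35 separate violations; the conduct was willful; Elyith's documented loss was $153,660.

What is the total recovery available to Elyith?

$553,176

Statutory damages: 35 × $4,110 = $143,850
Greater of actual damages ($153,660) or statutory damages ($143,850): $153,660
Trebled: 3 × $153,660 = $460,980
Attorney fees: 20% of $460,980 = $92,196
Total before cap: $460,980 + $92,196 = $553,176
Cap at $847,400: $553,176 is within the cap, no reduction.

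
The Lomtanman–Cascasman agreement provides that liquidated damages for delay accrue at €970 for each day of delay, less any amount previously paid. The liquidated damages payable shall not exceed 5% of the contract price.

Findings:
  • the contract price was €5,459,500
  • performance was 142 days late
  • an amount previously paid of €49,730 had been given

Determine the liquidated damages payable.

Per-day damages: 142 × €970 = €137,740
Less amount previously paid: €137,740 − €49,730 = €88,010
Cap: 5% of €5,459,500 = €272,975
Cap at €272,975: €88,010 is within the cap, no reduction.

Liquidated damages: €88,010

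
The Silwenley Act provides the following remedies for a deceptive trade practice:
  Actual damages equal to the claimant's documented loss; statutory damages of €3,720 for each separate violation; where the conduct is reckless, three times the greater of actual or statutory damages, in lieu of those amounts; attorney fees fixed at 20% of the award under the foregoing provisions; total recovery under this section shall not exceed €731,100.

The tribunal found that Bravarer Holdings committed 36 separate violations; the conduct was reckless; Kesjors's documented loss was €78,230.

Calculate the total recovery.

Statutory damages: 36 × €3,720 = €133,920
Greater of actual damages (€78,230) or statutory damages (€133,920): €133,920
Trebled: 3 × €133,920 = €401,760
Attorney fees: 20% of €401,760 = €80,352
Total before cap: €401,760 + €80,352 = €482,112
Cap at €731,100: €482,112 is within the cap, no reduction.

€482,112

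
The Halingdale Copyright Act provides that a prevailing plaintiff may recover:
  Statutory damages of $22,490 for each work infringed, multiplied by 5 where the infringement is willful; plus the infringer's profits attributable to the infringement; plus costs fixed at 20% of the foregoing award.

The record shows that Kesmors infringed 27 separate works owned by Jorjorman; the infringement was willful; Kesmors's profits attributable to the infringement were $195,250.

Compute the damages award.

$3,877,680

Statutory damages: 27 × $22,490 = $607,230
Multiplied by 5: 5 × $607,230 = $3,036,150
Combined award: $3,036,150 + $195,250 = $3,231,400
Costs: 20% of $3,231,400 = $646,280
Award plus costs: $3,231,400 + $646,280 = $3,877,680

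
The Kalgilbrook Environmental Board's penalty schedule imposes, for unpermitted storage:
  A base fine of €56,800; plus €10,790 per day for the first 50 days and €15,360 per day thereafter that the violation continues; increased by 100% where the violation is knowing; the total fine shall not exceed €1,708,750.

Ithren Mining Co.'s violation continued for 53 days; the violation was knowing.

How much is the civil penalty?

First 50 days: 50 × €10,790 = €539,500
Remaining days: (53 − 50) × €15,360 = €46,080
Per-day component: €539,500 + €46,080 = €585,580
Base plus per-day: €56,800 + €585,580 = €642,380
Enhancement: 100% of €642,380 = €642,380
Enhanced fine: €642,380 + €642,380 = €1,284,760
Cap at €1,708,750: €1,284,760 is within the cap, no reduction.

€1,284,760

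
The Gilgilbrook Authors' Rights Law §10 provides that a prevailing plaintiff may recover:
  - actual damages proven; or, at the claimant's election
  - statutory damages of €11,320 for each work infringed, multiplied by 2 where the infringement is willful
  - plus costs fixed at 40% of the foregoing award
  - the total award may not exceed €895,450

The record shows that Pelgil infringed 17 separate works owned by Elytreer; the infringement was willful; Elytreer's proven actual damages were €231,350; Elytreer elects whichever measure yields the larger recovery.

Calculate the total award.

€538,832

Statutory damages: 17 × €11,320 = €192,440
Doubled: 2 × €192,440 = €384,880
Greater of actual damages (€231,350) or enhanced statutory damages (€384,880): €384,880
Costs: 40% of €384,880 = €153,952
Award plus costs: €384,880 + €153,952 = €538,832
Cap at €895,450: €538,832 is within the cap, no reduction.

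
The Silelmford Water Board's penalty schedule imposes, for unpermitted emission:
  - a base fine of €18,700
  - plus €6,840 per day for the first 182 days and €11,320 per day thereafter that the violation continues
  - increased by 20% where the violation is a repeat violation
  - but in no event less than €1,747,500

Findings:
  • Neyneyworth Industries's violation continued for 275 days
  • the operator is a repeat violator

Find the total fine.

€2,779,608

First 182 days: 182 × €6,840 = €1,244,880
Remaining days: (275 − 182) × €11,320 = €1,052,760
Per-day component: €1,244,880 + €1,052,760 = €2,297,640
Base plus per-day: €18,700 + €2,297,640 = €2,316,340
Enhancement: 20% of €2,316,340 = €463,268
Enhanced fine: €2,316,340 + €463,268 = €2,779,608
Minimum €1,747,500: €2,779,608 meets the minimum, no increase.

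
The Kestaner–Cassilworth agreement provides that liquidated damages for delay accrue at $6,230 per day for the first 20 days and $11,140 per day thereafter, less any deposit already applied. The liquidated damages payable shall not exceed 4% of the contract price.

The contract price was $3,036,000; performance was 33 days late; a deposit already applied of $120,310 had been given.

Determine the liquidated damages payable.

$121,440

First 20 days: 20 × $6,230 = $124,600
Remaining days: (33 − 20) × $11,140 = $144,820
Accrued per-day damages: $124,600 + $144,820 = $269,420
Less deposit already applied: $269,420 − $120,310 = $149,110
Cap: 4% of $3,036,000 = $121,440
Cap at $121,440: $149,110 exceeds the cap → $121,440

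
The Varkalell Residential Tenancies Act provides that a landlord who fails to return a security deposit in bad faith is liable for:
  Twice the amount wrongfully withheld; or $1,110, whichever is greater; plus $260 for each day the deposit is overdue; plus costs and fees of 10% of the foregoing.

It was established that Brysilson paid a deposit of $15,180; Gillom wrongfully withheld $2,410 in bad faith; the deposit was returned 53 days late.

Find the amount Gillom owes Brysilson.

Doubled: 2 × $2,410 = $4,820
Minimum $1,110: $4,820 meets the minimum, no increase.
Late-return penalty: 53 × $260 = $13,780
Damages plus late penalty: $4,820 + $13,780 = $18,600
Costs and fees: 10% of $18,600 = $1,860
Total recovery: $18,600 + $1,860 = $20,460

Recovery: $20,460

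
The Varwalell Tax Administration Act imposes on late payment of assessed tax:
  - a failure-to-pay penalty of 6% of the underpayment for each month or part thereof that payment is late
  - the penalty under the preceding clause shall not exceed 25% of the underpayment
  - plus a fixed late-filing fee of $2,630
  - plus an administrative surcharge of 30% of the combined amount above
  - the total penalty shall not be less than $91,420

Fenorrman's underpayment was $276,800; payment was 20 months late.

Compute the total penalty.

Accrued rate: 6% × 20 = 120%, capped at 25% → 25%
Failure-to-pay penalty: 25% of $276,800 = $69,200
Penalty before surcharge: $69,200 + $2,630 = $71,830
Administrative surcharge: 30% of $71,830 = $21,549
Total penalty: $71,830 + $21,549 = $93,379
Minimum $91,420: $93,379 meets the minimum, no increase.

$93,379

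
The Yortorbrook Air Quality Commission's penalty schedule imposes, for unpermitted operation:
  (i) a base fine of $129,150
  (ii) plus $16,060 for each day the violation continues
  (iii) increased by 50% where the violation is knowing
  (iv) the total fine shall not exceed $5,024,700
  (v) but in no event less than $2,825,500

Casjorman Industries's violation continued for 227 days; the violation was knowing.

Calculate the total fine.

Per-day component: 227 × $16,060 = $3,645,620
Base plus per-day: $129,150 + $3,645,620 = $3,774,770
Enhancement: 50% of $3,774,770 = $1,887,385
Enhanced fine: $3,774,770 + $1,887,385 = $5,662,155
Cap at $5,024,700: $5,662,155 exceeds the cap → $5,024,700
Minimum $2,825,500: $5,024,700 meets the minimum, no increase.

$5,024,700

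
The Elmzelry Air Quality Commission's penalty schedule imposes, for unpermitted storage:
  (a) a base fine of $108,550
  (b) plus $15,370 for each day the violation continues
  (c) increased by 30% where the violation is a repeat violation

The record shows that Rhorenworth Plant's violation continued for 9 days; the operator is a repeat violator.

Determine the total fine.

Per-day component: 9 × $15,370 = $138,330
Base plus per-day: $108,550 + $138,330 = $246,880
Enhancement: 30% of $246,880 = $74,064
Enhanced fine: $246,880 + $74,064 = $320,944

$320,944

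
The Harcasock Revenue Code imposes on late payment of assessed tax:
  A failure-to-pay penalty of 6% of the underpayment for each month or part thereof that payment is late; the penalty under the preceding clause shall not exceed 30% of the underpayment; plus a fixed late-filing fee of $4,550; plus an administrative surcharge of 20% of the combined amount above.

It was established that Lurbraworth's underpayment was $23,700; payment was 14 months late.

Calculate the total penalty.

Accrued rate: 6% × 14 = 84%, capped at 30% → 30%
Failure-to-pay penalty: 30% of $23,700 = $7,110
Penalty before surcharge: $7,110 + $4,550 = $11,660
Administrative surcharge: 20% of $11,660 = $2,332
Total penalty: $11,660 + $2,332 = $13,992

$13,992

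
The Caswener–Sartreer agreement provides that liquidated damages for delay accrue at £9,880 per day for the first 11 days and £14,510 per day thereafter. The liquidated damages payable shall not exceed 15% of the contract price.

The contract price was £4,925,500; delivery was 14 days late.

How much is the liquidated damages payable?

First 11 days: 11 × £9,880 = £108,680
Remaining days: (14 − 11) × £14,510 = £43,530
Accrued per-day damages: £108,680 + £43,530 = £152,210
Cap: 15% of £4,925,500 = £738,825
Cap at £738,825: £152,210 is within the cap, no reduction.

£152,210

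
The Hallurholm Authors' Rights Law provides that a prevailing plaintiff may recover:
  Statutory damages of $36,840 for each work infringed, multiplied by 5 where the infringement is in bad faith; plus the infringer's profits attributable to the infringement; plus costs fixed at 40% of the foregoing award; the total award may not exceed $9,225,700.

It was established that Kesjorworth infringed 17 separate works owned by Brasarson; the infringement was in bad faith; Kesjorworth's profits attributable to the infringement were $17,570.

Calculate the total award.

$4,408,558

Statutory damages: 17 × $36,840 = $626,280
Multiplied by 5: 5 × $626,280 = $3,131,400
Combined award: $3,131,400 + $17,570 = $3,148,970
Costs: 40% of $3,148,970 = $1,259,588
Award plus costs: $3,148,970 + $1,259,588 = $4,408,558
Cap at $9,225,700: $4,408,558 is within the cap, no reduction.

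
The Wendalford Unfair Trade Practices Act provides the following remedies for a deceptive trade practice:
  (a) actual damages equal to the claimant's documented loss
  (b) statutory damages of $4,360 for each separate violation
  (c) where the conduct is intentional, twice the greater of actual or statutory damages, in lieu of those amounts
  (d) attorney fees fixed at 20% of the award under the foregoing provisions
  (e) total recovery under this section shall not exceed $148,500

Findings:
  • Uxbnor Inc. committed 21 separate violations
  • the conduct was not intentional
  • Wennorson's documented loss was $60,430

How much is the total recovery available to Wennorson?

$148,500

Statutory damages: 21 × $4,360 = $91,560
Conduct not intentional: the in-lieu enhancement does not apply.
Actual plus statutory damages: $60,430 + $91,560 = $151,990
Attorney fees: 20% of $151,990 = $30,398
Total before cap: $151,990 + $30,398 = $182,388
Cap at $148,500: $182,388 exceeds the cap → $148,500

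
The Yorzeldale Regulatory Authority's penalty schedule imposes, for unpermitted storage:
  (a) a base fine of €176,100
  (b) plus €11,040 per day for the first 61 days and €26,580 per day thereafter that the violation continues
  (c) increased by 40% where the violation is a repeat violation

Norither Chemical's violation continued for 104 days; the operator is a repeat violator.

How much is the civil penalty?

First 61 days: 61 × €11,040 = €673,440
Remaining days: (104 − 61) × €26,580 = €1,142,940
Per-day component: €673,440 + €1,142,940 = €1,816,380
Base plus per-day: €176,100 + €1,816,380 = €1,992,480
Enhancement: 40% of €1,992,480 = €796,992
Enhanced fine: €1,992,480 + €796,992 = €2,789,472

Civil penalty: €2,789,472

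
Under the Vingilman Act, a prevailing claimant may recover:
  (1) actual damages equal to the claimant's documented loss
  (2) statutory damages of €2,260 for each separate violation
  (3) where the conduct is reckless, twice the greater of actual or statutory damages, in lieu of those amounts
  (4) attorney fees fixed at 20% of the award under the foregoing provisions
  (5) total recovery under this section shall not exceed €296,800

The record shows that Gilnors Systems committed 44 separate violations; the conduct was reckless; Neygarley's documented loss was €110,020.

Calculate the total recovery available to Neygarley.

€264,048

Statutory damages: 44 × €2,260 = €99,440
Greater of actual damages (€110,020) or statutory damages (€99,440): €110,020
Doubled: 2 × €110,020 = €220,040
Attorney fees: 20% of €220,040 = €44,008
Total before cap: €220,040 + €44,008 = €264,048
Cap at €296,800: €264,048 is within the cap, no reduction.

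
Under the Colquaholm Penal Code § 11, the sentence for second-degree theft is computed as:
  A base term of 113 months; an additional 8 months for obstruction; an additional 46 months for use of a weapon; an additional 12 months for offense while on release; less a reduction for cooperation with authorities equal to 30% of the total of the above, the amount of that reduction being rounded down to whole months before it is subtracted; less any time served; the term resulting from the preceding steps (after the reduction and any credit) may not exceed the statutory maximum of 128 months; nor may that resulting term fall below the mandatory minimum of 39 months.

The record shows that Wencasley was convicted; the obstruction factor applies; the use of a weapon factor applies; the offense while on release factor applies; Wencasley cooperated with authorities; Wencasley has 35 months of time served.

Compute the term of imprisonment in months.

Obstruction enhancement: +8 months
Use of a weapon enhancement: +46 months
Offense while on release enhancement: +12 months
Adjusted term: 113 months + 8 months + 46 months + 12 months = 179 months
Cooperation with authorities reduction: 30% of 179 months = 53 months (rounded down)
After reduction: 179 − 53 = 126 months
Less time served: 126 months − 35 months = 91 months
Cap at 128 months: 91 months is within the cap, no reduction.
Minimum 39 months: 91 months meets the minimum, no increase.

Sentence: 91 months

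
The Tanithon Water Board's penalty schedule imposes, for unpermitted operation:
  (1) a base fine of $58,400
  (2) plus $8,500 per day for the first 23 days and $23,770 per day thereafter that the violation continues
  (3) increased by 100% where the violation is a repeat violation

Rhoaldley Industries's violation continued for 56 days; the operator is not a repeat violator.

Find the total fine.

$1,038,310

First 23 days: 23 × $8,500 = $195,500
Remaining days: (56 − 23) × $23,770 = $784,410
Per-day component: $195,500 + $784,410 = $979,910
Base plus per-day: $58,400 + $979,910 = $1,038,310
The operator is not a repeat violator: no 100% increase.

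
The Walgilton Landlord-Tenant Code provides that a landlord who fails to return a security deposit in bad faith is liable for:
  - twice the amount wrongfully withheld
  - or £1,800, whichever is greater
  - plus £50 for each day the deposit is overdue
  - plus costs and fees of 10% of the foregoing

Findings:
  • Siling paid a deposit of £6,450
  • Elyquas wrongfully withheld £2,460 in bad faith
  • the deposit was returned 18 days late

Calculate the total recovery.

Doubled: 2 × £2,460 = £4,920
Minimum £1,800: £4,920 meets the minimum, no increase.
Late-return penalty: 18 × £50 = £900
Damages plus late penalty: £4,920 + £900 = £5,820
Costs and fees: 10% of £5,820 = £582
Total recovery: £5,820 + £582 = £6,402

Recovery: £6,402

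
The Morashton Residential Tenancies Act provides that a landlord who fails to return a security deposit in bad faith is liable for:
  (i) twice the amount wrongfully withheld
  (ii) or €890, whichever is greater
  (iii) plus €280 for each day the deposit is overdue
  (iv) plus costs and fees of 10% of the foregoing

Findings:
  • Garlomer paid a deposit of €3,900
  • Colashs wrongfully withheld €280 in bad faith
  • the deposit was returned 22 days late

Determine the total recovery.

Doubled: 2 × €280 = €560
Minimum €890: €560 is below the minimum → €890
Late-return penalty: 22 × €280 = €6,160
Damages plus late penalty: €890 + €6,160 = €7,050
Costs and fees: 10% of €7,050 = €705
Total recovery: €7,050 + €705 = €7,755

€7,755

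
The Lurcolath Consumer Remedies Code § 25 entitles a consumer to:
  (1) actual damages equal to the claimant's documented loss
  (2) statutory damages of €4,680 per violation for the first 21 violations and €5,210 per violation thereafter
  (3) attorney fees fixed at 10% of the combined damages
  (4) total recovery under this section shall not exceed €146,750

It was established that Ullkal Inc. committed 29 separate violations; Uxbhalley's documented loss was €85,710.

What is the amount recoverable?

€146,750

First 21 violations: 21 × €4,680 = €98,280
Remaining violations: (29 − 21) × €5,210 = €41,680
Statutory damages: €98,280 + €41,680 = €139,960
Combined damages: €85,710 + €139,960 = €225,670
Attorney fees: 10% of €225,670 = €22,567
Total before cap: €225,670 + €22,567 = €248,237
Cap at €146,750: €248,237 exceeds the cap → €146,750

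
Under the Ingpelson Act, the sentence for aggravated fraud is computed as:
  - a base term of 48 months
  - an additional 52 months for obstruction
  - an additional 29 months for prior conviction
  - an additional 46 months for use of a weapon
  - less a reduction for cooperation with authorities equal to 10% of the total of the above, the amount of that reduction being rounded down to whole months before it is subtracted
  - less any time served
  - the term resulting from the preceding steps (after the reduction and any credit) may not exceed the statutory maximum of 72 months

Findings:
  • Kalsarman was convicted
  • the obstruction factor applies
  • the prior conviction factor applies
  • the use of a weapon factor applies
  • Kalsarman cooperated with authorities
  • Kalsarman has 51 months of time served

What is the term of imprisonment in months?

Obstruction enhancement: +52 months
Prior conviction enhancement: +29 months
Use of a weapon enhancement: +46 months
Adjusted term: 48 months + 52 months + 29 months + 46 months = 175 months
Cooperation with authorities reduction: 10% of 175 months = 17 months (rounded down)
After reduction: 175 − 17 = 158 months
Less time served: 158 months − 51 months = 107 months
Cap at 72 months: 107 months exceeds the cap → 72 months

72 months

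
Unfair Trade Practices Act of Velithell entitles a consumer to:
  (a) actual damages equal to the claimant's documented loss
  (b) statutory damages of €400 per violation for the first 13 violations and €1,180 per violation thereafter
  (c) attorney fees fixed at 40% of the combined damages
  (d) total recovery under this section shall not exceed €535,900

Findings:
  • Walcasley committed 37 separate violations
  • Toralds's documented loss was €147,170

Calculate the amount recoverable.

First 13 violations: 13 × €400 = €5,200
Remaining violations: (37 − 13) × €1,180 = €28,320
Statutory damages: €5,200 + €28,320 = €33,520
Combined damages: €147,170 + €33,520 = €180,690
Attorney fees: 40% of €180,690 = €72,276
Total before cap: €180,690 + €72,276 = €252,966
Cap at €535,900: €252,966 is within the cap, no reduction.

€252,966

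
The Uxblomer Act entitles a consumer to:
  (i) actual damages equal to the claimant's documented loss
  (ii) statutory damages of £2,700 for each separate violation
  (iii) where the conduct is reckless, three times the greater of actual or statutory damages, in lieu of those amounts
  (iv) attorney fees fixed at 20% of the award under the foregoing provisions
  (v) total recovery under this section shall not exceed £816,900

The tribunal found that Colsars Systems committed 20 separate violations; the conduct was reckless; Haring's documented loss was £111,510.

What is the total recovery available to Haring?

Statutory damages: 20 × £2,700 = £54,000
Greater of actual damages (£111,510) or statutory damages (£54,000): £111,510
Trebled: 3 × £111,510 = £334,530
Attorney fees: 20% of £334,530 = £66,906
Total before cap: £334,530 + £66,906 = £401,436
Cap at £816,900: £401,436 is within the cap, no reduction.

£401,436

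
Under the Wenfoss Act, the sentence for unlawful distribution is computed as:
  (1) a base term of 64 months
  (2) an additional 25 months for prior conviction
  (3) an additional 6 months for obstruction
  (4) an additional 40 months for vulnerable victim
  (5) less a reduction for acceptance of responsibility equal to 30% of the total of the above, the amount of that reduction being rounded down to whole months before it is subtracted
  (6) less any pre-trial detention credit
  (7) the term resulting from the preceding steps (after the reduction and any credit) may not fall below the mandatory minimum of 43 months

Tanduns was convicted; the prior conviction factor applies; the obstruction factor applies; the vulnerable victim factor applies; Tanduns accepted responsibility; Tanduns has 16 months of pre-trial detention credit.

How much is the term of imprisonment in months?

Prior conviction enhancement: +25 months
Obstruction enhancement: +6 months
Vulnerable victim enhancement: +40 months
Adjusted term: 64 months + 25 months + 6 months + 40 months = 135 months
Acceptance of responsibility reduction: 30% of 135 months = 40 months (rounded down)
After reduction: 135 − 40 = 95 months
Less pre-trial detention credit: 95 months − 16 months = 79 months
Minimum 43 months: 79 months meets the minimum, no increase.

Sentence: 79 months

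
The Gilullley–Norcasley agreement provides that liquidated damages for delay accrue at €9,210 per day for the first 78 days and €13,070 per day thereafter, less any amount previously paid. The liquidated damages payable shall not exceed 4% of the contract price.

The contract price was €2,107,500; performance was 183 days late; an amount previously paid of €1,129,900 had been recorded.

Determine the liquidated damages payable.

€84,300

First 78 days: 78 × €9,210 = €718,380
Remaining days: (183 − 78) × €13,070 = €1,372,350
Accrued per-day damages: €718,380 + €1,372,350 = €2,090,730
Less amount previously paid: €2,090,730 − €1,129,900 = €960,830
Cap: 4% of €2,107,500 = €84,300
Cap at €84,300: €960,830 exceeds the cap → €84,300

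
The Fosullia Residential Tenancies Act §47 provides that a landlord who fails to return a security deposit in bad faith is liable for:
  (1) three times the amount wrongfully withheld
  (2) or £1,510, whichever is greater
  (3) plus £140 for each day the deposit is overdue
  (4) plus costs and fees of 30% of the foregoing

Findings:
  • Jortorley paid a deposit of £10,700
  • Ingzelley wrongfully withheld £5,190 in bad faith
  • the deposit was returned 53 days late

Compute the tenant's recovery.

Trebled: 3 × £5,190 = £15,570
Minimum £1,510: £15,570 meets the minimum, no increase.
Late-return penalty: 53 × £140 = £7,420
Damages plus late penalty: £15,570 + £7,420 = £22,990
Costs and fees: 30% of £22,990 = £6,897
Total recovery: £22,990 + £6,897 = £29,887

Recovery: £29,887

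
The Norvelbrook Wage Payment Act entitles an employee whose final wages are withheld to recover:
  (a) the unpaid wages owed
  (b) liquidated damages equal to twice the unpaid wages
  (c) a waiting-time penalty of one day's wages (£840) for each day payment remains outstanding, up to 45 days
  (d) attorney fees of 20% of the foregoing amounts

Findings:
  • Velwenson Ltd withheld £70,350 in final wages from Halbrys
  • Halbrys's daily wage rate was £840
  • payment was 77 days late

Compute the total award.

£298,620

Doubled: 2 × £70,350 = £140,700
Penalty days: min(77, 45) = 45
Waiting-time penalty: 45 × £840 = £37,800
Subtotal: £70,350 + £140,700 + £37,800 = £248,850
Attorney fees: 20% of £248,850 = £49,770
Total award: £248,850 + £49,770 = £298,620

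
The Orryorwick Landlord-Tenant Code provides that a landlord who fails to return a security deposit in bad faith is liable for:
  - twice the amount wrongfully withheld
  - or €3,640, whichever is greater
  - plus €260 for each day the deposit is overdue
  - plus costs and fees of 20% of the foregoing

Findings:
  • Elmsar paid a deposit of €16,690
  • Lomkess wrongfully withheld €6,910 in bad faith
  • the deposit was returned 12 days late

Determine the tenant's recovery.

Doubled: 2 × €6,910 = €13,820
Minimum €3,640: €13,820 meets the minimum, no increase.
Late-return penalty: 12 × €260 = €3,120
Damages plus late penalty: €13,820 + €3,120 = €16,940
Costs and fees: 20% of €16,940 = €3,388
Total recovery: €16,940 + €3,388 = €20,328

€20,328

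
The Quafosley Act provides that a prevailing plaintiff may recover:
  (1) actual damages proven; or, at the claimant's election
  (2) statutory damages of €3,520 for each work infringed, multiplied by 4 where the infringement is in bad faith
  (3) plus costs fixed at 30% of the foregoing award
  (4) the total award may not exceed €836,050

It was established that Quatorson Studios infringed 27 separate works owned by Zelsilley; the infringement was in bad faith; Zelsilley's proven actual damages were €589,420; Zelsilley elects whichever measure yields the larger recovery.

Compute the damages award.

Award: €766,246

Statutory damages: 27 × €3,520 = €95,040
Multiplied by 4: 4 × €95,040 = €380,160
Greater of actual damages (€589,420) or enhanced statutory damages (€380,160): €589,420
Costs: 30% of €589,420 = €176,826
Award plus costs: €589,420 + €176,826 = €766,246
Cap at €836,050: €766,246 is within the cap, no reduction.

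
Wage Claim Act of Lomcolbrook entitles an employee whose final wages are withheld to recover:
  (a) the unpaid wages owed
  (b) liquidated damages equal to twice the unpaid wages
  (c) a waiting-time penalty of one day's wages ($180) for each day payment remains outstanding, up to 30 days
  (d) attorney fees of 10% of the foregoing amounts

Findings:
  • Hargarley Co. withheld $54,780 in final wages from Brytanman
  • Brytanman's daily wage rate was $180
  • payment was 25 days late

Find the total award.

Doubled: 2 × $54,780 = $109,560
Penalty days: min(25, 30) = 25
Waiting-time penalty: 25 × $180 = $4,500
Subtotal: $54,780 + $109,560 + $4,500 = $168,840
Attorney fees: 10% of $168,840 = $16,884
Total award: $168,840 + $16,884 = $185,724

$185,724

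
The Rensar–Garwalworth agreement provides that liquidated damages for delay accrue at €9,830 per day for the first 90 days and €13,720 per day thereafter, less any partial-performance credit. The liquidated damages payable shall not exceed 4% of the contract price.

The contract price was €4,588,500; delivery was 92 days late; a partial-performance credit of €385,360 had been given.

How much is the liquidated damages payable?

€183,540

First 90 days: 90 × €9,830 = €884,700
Remaining days: (92 − 90) × €13,720 = €27,440
Accrued per-day damages: €884,700 + €27,440 = €912,140
Less partial-performance credit: €912,140 − €385,360 = €526,780
Cap: 4% of €4,588,500 = €183,540
Cap at €183,540: €526,780 exceeds the cap → €183,540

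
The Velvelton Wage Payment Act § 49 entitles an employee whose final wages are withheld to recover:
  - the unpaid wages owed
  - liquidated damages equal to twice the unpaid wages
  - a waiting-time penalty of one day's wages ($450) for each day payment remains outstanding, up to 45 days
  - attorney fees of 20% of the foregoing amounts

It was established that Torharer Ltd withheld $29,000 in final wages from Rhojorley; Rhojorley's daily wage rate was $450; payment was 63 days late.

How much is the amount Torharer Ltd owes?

$128,700

Doubled: 2 × $29,000 = $58,000
Penalty days: min(63, 45) = 45
Waiting-time penalty: 45 × $450 = $20,250
Subtotal: $29,000 + $58,000 + $20,250 = $107,250
Attorney fees: 20% of $107,250 = $21,450
Total award: $107,250 + $21,450 = $128,700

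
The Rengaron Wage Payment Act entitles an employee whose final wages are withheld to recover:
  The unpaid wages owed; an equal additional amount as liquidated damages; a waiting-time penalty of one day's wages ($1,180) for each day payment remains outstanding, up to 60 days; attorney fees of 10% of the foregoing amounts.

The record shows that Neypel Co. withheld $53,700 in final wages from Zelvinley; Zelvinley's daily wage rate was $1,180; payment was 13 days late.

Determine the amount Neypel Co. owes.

$135,014

Liquidated damages (equal amount): $53,700
Penalty days: min(13, 60) = 13
Waiting-time penalty: 13 × $1,180 = $15,340
Subtotal: $53,700 + $53,700 + $15,340 = $122,740
Attorney fees: 10% of $122,740 = $12,274
Total award: $122,740 + $12,274 = $135,014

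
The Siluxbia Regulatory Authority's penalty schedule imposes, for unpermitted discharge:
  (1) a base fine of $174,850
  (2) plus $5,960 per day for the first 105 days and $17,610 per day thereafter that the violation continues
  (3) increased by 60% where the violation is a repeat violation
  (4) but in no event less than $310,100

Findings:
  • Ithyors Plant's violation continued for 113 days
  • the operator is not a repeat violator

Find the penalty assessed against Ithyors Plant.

First 105 days: 105 × $5,960 = $625,800
Remaining days: (113 − 105) × $17,610 = $140,880
Per-day component: $625,800 + $140,880 = $766,680
Base plus per-day: $174,850 + $766,680 = $941,530
The operator is not a repeat violator: no 60% increase.
Minimum $310,100: $941,530 meets the minimum, no increase.

$941,530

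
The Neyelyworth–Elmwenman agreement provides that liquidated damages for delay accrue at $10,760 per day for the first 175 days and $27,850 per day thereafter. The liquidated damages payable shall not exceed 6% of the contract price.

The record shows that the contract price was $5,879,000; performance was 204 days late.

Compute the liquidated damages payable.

$352,740

First 175 days: 175 × $10,760 = $1,883,000
Remaining days: (204 − 175) × $27,850 = $807,650
Accrued per-day damages: $1,883,000 + $807,650 = $2,690,650
Cap: 6% of $5,879,000 = $352,740
Cap at $352,740: $2,690,650 exceeds the cap → $352,740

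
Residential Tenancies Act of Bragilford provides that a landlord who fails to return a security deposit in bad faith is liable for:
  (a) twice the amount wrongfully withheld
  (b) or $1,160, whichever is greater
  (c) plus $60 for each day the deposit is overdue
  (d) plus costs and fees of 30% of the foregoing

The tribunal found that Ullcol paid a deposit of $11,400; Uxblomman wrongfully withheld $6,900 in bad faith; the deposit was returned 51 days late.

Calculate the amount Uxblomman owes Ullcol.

Doubled: 2 × $6,900 = $13,800
Minimum $1,160: $13,800 meets the minimum, no increase.
Late-return penalty: 51 × $60 = $3,060
Damages plus late penalty: $13,800 + $3,060 = $16,860
Costs and fees: 30% of $16,860 = $5,058
Total recovery: $16,860 + $5,058 = $21,918

$21,918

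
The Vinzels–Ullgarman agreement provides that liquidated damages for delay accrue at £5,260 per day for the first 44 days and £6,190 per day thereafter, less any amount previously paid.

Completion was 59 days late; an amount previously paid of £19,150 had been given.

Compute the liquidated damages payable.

First 44 days: 44 × £5,260 = £231,440
Remaining days: (59 − 44) × £6,190 = £92,850
Accrued per-day damages: £231,440 + £92,850 = £324,290
Less amount previously paid: £324,290 − £19,150 = £305,140

£305,140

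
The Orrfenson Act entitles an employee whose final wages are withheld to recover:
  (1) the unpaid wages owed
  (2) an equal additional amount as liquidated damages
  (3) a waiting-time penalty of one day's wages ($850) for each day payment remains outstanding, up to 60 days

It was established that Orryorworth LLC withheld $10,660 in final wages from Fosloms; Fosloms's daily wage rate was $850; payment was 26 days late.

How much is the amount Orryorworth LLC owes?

Liquidated damages (equal amount): $10,660
Penalty days: min(26, 60) = 26
Waiting-time penalty: 26 × $850 = $22,100
Total award: $10,660 + $10,660 + $22,100 = $43,420

$43,420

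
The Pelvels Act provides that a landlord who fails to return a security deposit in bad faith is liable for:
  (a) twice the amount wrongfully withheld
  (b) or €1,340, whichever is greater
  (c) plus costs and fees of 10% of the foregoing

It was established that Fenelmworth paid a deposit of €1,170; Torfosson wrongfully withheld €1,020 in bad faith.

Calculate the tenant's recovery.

€2,244

Doubled: 2 × €1,020 = €2,040
Minimum €1,340: €2,040 meets the minimum, no increase.
Costs and fees: 10% of €2,040 = €204
Total recovery: €2,040 + €204 = €2,244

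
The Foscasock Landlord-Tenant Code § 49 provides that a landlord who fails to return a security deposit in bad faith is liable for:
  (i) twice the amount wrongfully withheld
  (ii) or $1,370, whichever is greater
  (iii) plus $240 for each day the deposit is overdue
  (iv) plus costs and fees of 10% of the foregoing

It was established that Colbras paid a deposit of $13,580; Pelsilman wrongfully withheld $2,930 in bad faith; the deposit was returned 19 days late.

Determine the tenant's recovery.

Doubled: 2 × $2,930 = $5,860
Minimum $1,370: $5,860 meets the minimum, no increase.
Late-return penalty: 19 × $240 = $4,560
Damages plus late penalty: $5,860 + $4,560 = $10,420
Costs and fees: 10% of $10,420 = $1,042
Total recovery: $10,420 + $1,042 = $11,462

$11,462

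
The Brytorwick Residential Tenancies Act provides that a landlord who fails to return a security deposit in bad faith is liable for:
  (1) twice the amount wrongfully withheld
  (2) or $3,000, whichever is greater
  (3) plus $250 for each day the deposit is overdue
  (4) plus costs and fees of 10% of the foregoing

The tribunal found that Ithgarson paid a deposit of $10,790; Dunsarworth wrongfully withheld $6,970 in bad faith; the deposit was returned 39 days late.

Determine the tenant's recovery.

Doubled: 2 × $6,970 = $13,940
Minimum $3,000: $13,940 meets the minimum, no increase.
Late-return penalty: 39 × $250 = $9,750
Damages plus late penalty: $13,940 + $9,750 = $23,690
Costs and fees: 10% of $23,690 = $2,369
Total recovery: $23,690 + $2,369 = $26,059

$26,059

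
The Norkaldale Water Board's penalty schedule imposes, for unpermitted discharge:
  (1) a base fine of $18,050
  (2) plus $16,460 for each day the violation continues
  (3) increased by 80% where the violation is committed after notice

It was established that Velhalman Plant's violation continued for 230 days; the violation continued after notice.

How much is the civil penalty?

Civil penalty: $6,846,930

Per-day component: 230 × $16,460 = $3,785,800
Base plus per-day: $18,050 + $3,785,800 = $3,803,850
Enhancement: 80% of $3,803,850 = $3,043,080
Enhanced fine: $3,803,850 + $3,043,080 = $6,846,930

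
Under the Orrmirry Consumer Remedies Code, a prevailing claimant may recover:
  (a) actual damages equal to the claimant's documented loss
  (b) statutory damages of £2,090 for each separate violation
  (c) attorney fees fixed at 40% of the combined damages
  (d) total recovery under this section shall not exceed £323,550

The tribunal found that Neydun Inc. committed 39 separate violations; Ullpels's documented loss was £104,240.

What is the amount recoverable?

Statutory damages: 39 × £2,090 = £81,510
Combined damages: £104,240 + £81,510 = £185,750
Attorney fees: 40% of £185,750 = £74,300
Total before cap: £185,750 + £74,300 = £260,050
Cap at £323,550: £260,050 is within the cap, no reduction.

£260,050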